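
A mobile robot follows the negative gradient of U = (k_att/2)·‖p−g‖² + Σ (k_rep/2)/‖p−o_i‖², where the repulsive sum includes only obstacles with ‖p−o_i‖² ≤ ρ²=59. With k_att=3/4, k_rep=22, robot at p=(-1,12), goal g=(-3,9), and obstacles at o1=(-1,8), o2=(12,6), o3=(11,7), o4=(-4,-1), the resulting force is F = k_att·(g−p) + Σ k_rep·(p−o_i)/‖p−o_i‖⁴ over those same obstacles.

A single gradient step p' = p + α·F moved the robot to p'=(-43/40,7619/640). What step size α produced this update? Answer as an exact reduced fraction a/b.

F_att = 3/4·(g−p) = 3/4·(-2,-3) = (-1.5000,-2.2500)
o1: d²=16 ≤ ρ²=59; F_rep = 22·(0,4)/16² = (0.0000,0.3438)
o2: d²=205 > ρ²=59 → inactive
o3: d²=169 > ρ²=59 → inactive
o4: d²=178 > ρ²=59 → inactive
F = F_att + ΣF_rep = (-1.5000,-1.9062)
Δp = p'−p = (-0.0750,-0.0953); α = Δx/Fx = (-3/40) / (-3/2) = 1/20
check: Δy/Fy = (-61/640) / (-61/32) = 1/20 ✓

α = 1/20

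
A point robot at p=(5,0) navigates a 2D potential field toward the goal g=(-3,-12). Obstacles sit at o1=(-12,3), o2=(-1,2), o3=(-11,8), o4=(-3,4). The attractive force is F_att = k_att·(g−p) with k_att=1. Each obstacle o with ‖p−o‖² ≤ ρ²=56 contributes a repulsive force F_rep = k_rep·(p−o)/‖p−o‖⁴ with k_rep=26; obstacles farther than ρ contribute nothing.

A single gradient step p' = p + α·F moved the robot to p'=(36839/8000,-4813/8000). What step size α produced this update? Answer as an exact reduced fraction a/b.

α = 1/20

F_att = 1·(g−p) = 1·(-8,-12) = (-8.0000,-12.0000)
o1: d²=298 > ρ²=56 → inactive
o2: d²=40 ≤ ρ²=56; F_rep = 26·(6,-2)/40² = (0.0975,-0.0325)
o3: d²=320 > ρ²=56 → inactive
o4: d²=80 > ρ²=56 → inactive
F = F_att + ΣF_rep = (-7.9025,-12.0325)
Δp = p'−p = (-0.3951,-0.6016); α = Δx/Fx = (-3161/8000) / (-3161/400) = 1/20
check: Δy/Fy = (-4813/8000) / (-4813/400) = 1/20 ✓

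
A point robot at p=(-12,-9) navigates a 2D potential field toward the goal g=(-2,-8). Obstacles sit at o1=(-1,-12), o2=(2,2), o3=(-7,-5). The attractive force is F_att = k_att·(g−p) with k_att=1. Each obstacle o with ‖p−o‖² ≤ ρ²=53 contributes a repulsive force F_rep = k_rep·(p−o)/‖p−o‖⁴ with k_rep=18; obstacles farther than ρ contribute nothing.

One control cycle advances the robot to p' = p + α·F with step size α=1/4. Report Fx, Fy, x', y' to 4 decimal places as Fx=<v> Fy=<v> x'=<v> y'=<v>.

F_att = 1·(g−p) = 1·(10,1) = (10.0000,1.0000)
o1: d²=130 > ρ²=53 → inactive
o2: d²=317 > ρ²=53 → inactive
o3: d²=41 ≤ ρ²=53; F_rep = 18·(-5,-4)/41² = (-0.0535,-0.0428)
F = F_att + ΣF_rep = (9.9465,0.9572)
p' = p + 1/4·F = (-9.5134,-8.7607)

Fx=9.9465 Fy=0.9572 x'=-9.5134 y'=-8.7607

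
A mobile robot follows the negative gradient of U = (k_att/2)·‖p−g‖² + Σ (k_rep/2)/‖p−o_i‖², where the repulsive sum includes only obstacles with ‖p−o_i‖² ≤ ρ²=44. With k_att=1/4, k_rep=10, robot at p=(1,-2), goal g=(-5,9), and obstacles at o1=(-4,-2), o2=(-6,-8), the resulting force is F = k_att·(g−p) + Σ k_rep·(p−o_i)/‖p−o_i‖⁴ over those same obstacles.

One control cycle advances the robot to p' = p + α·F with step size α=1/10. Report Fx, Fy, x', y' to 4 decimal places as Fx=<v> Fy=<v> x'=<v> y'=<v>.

Fx=-1.4200 Fy=2.7500 x'=0.8580 y'=-1.7250

F_att = 1/4·(g−p) = 1/4·(-6,11) = (-1.5000,2.7500)
o1: d²=25 ≤ ρ²=44; F_rep = 10·(5,0)/25² = (0.0800,0.0000)
o2: d²=85 > ρ²=44 → inactive
F = F_att + ΣF_rep = (-1.4200,2.7500)
p' = p + 1/10·F = (0.8580,-1.7250)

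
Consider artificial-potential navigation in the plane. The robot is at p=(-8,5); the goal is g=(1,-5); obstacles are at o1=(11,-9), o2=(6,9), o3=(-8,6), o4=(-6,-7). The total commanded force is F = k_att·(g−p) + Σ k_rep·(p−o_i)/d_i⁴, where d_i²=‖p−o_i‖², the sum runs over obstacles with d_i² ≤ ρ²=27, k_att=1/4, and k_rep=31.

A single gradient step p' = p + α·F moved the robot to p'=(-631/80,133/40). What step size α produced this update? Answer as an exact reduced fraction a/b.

α = 1/20

F_att = 1/4·(g−p) = 1/4·(9,-10) = (2.2500,-2.5000)
o1: d²=557 > ρ²=27 → inactive
o2: d²=212 > ρ²=27 → inactive
o3: d²=1 ≤ ρ²=27; F_rep = 31·(0,-1)/1² = (0.0000,-31.0000)
o4: d²=148 > ρ²=27 → inactive
F = F_att + ΣF_rep = (2.2500,-33.5000)
Δp = p'−p = (0.1125,-1.6750); α = Δx/Fx = (9/80) / (9/4) = 1/20
check: Δy/Fy = (-67/40) / (-67/2) = 1/20 ✓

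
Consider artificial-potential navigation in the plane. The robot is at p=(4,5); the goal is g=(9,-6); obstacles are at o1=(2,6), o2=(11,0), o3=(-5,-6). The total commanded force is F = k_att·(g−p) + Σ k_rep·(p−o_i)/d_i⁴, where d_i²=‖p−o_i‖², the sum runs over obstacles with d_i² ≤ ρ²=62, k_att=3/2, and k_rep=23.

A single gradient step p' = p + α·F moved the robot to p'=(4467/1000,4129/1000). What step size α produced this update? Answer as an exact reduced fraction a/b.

α = 1/20

F_att = 3/2·(g−p) = 3/2·(5,-11) = (7.5000,-16.5000)
o1: d²=5 ≤ ρ²=62; F_rep = 23·(2,-1)/5² = (1.8400,-0.9200)
o2: d²=74 > ρ²=62 → inactive
o3: d²=202 > ρ²=62 → inactive
F = F_att + ΣF_rep = (9.3400,-17.4200)
Δp = p'−p = (0.4670,-0.8710); α = Δx/Fx = (467/1000) / (467/50) = 1/20
check: Δy/Fy = (-871/1000) / (-871/50) = 1/20 ✓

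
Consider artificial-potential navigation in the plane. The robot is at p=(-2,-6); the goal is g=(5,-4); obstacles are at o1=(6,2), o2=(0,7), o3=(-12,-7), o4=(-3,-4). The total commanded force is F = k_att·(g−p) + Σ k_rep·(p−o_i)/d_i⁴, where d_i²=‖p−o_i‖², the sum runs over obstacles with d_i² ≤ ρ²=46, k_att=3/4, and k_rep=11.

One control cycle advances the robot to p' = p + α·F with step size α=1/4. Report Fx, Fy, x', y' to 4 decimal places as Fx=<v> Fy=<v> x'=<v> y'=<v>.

F_att = 3/4·(g−p) = 3/4·(7,2) = (5.2500,1.5000)
o1: d²=128 > ρ²=46 → inactive
o2: d²=173 > ρ²=46 → inactive
o3: d²=101 > ρ²=46 → inactive
o4: d²=5 ≤ ρ²=46; F_rep = 11·(1,-2)/5² = (0.4400,-0.8800)
F = F_att + ΣF_rep = (5.6900,0.6200)
p' = p + 1/4·F = (-0.5775,-5.8450)

Fx=5.6900 Fy=0.6200 x'=-0.5775 y'=-5.8450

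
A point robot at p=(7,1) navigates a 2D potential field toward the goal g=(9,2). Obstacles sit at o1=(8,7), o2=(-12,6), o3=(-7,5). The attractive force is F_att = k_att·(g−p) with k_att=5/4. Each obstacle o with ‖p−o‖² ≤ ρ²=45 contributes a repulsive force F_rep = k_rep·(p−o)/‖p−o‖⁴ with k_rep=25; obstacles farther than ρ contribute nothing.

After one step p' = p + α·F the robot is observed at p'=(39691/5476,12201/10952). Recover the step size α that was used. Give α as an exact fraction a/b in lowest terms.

F_att = 5/4·(g−p) = 5/4·(2,1) = (2.5000,1.2500)
o1: d²=37 ≤ ρ²=45; F_rep = 25·(-1,-6)/37² = (-0.0183,-0.1096)
o2: d²=386 > ρ²=45 → inactive
o3: d²=212 > ρ²=45 → inactive
F = F_att + ΣF_rep = (2.4817,1.1404)
Δp = p'−p = (0.2482,0.1140); α = Δx/Fx = (1359/5476) / (6795/2738) = 1/10
check: Δy/Fy = (1249/10952) / (6245/5476) = 1/10 ✓

α = 1/10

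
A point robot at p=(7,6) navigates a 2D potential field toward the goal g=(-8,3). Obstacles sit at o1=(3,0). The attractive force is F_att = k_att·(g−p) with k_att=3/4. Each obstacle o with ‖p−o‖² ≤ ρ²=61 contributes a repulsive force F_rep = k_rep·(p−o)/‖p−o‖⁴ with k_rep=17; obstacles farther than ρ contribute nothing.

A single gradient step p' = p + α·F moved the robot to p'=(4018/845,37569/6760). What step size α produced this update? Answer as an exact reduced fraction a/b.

F_att = 3/4·(g−p) = 3/4·(-15,-3) = (-11.2500,-2.2500)
o1: d²=52 ≤ ρ²=61; F_rep = 17·(4,6)/52² = (0.0251,0.0377)
F = F_att + ΣF_rep = (-11.2249,-2.2123)
Δp = p'−p = (-2.2450,-0.4425); α = Δx/Fx = (-1897/845) / (-1897/169) = 1/5
check: Δy/Fy = (-2991/6760) / (-2991/1352) = 1/5 ✓

α = 1/5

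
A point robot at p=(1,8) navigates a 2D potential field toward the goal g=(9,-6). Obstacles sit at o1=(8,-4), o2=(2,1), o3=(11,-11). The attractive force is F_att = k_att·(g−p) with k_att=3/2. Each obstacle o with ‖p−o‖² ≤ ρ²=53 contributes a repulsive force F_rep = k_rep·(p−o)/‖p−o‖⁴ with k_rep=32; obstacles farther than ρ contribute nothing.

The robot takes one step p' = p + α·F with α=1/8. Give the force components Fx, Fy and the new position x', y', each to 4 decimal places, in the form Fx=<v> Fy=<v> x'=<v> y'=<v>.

F_att = 3/2·(g−p) = 3/2·(8,-14) = (12.0000,-21.0000)
o1: d²=193 > ρ²=53 → inactive
o2: d²=50 ≤ ρ²=53; F_rep = 32·(-1,7)/50² = (-0.0128,0.0896)
o3: d²=461 > ρ²=53 → inactive
F = F_att + ΣF_rep = (11.9872,-20.9104)
p' = p + 1/8·F = (2.4984,5.3862)

Fx=11.9872 Fy=-20.9104 x'=2.4984 y'=5.3862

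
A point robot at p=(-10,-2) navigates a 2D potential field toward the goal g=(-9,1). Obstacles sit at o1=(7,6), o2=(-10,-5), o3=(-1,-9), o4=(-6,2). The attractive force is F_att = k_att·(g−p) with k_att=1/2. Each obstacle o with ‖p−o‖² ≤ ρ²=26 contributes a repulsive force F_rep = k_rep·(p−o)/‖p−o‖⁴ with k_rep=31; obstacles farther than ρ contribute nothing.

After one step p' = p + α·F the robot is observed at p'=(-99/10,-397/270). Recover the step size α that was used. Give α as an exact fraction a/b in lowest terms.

α = 1/5

F_att = 1/2·(g−p) = 1/2·(1,3) = (0.5000,1.5000)
o1: d²=353 > ρ²=26 → inactive
o2: d²=9 ≤ ρ²=26; F_rep = 31·(0,3)/9² = (0.0000,1.1481)
o3: d²=130 > ρ²=26 → inactive
o4: d²=32 > ρ²=26 → inactive
F = F_att + ΣF_rep = (0.5000,2.6481)
Δp = p'−p = (0.1000,0.5296); α = Δx/Fx = (1/10) / (1/2) = 1/5
check: Δy/Fy = (143/270) / (143/54) = 1/5 ✓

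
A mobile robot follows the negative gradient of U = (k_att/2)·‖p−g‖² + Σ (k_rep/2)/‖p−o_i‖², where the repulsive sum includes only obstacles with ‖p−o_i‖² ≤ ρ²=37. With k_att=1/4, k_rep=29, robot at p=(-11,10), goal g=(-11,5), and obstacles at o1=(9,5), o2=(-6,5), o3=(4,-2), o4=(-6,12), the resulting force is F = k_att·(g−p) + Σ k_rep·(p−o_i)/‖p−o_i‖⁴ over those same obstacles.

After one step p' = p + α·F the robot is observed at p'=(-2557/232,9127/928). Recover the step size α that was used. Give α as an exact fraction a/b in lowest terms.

α = 1/8

F_att = 1/4·(g−p) = 1/4·(0,-5) = (0.0000,-1.2500)
o1: d²=425 > ρ²=37 → inactive
o2: d²=50 > ρ²=37 → inactive
o3: d²=369 > ρ²=37 → inactive
o4: d²=29 ≤ ρ²=37; F_rep = 29·(-5,-2)/29² = (-0.1724,-0.0690)
F = F_att + ΣF_rep = (-0.1724,-1.3190)
Δp = p'−p = (-0.0216,-0.1649); α = Δx/Fx = (-5/232) / (-5/29) = 1/8
check: Δy/Fy = (-153/928) / (-153/116) = 1/8 ✓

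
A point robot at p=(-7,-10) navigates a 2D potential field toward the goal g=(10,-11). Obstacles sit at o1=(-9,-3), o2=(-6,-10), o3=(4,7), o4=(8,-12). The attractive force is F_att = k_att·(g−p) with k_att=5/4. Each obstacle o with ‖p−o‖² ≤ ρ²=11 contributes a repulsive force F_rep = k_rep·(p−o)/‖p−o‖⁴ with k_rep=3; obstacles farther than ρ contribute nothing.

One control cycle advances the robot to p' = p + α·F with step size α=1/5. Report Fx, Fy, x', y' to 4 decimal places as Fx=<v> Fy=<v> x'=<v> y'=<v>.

F_att = 5/4·(g−p) = 5/4·(17,-1) = (21.2500,-1.2500)
o1: d²=53 > ρ²=11 → inactive
o2: d²=1 ≤ ρ²=11; F_rep = 3·(-1,0)/1² = (-3.0000,0.0000)
o3: d²=410 > ρ²=11 → inactive
o4: d²=229 > ρ²=11 → inactive
F = F_att + ΣF_rep = (18.2500,-1.2500)
p' = p + 1/5·F = (-3.3500,-10.2500)

Fx=18.2500 Fy=-1.2500 x'=-3.3500 y'=-10.2500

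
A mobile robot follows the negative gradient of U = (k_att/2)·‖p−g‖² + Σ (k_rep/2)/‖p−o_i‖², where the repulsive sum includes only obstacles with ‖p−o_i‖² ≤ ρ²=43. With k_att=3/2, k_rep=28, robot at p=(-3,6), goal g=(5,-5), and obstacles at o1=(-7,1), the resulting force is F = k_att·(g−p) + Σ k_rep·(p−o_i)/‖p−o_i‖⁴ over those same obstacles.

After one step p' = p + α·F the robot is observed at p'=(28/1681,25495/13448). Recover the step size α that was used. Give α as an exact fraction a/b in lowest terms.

α = 1/4

F_att = 3/2·(g−p) = 3/2·(8,-11) = (12.0000,-16.5000)
o1: d²=41 ≤ ρ²=43; F_rep = 28·(4,5)/41² = (0.0666,0.0833)
F = F_att + ΣF_rep = (12.0666,-16.4167)
Δp = p'−p = (3.0167,-4.1042); α = Δx/Fx = (5071/1681) / (20284/1681) = 1/4
check: Δy/Fy = (-55193/13448) / (-55193/3362) = 1/4 ✓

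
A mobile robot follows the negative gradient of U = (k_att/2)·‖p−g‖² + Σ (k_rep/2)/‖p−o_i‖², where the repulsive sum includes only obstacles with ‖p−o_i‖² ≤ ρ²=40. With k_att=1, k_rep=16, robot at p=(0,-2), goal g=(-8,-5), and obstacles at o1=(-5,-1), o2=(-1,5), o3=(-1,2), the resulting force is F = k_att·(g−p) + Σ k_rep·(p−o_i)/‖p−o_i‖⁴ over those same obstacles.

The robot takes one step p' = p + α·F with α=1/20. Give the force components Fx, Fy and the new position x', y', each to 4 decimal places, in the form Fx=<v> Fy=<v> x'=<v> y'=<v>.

F_att = 1·(g−p) = 1·(-8,-3) = (-8.0000,-3.0000)
o1: d²=26 ≤ ρ²=40; F_rep = 16·(5,-1)/26² = (0.1183,-0.0237)
o2: d²=50 > ρ²=40 → inactive
o3: d²=17 ≤ ρ²=40; F_rep = 16·(1,-4)/17² = (0.0554,-0.2215)
F = F_att + ΣF_rep = (-7.8263,-3.2451)
p' = p + 1/20·F = (-0.3913,-2.1623)

Fx=-7.8263 Fy=-3.2451 x'=-0.3913 y'=-2.1623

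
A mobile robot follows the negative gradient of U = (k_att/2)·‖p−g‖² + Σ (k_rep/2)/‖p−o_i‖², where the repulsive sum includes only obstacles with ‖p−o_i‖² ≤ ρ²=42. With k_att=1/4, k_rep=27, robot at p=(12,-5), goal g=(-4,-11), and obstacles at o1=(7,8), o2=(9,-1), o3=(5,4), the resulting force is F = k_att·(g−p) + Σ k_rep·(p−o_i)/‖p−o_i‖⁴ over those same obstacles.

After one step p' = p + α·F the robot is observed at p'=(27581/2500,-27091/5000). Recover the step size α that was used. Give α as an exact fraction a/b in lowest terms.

F_att = 1/4·(g−p) = 1/4·(-16,-6) = (-4.0000,-1.5000)
o1: d²=194 > ρ²=42 → inactive
o2: d²=25 ≤ ρ²=42; F_rep = 27·(3,-4)/25² = (0.1296,-0.1728)
o3: d²=130 > ρ²=42 → inactive
F = F_att + ΣF_rep = (-3.8704,-1.6728)
Δp = p'−p = (-0.9676,-0.4182); α = Δx/Fx = (-2419/2500) / (-2419/625) = 1/4
check: Δy/Fy = (-2091/5000) / (-2091/1250) = 1/4 ✓

α = 1/4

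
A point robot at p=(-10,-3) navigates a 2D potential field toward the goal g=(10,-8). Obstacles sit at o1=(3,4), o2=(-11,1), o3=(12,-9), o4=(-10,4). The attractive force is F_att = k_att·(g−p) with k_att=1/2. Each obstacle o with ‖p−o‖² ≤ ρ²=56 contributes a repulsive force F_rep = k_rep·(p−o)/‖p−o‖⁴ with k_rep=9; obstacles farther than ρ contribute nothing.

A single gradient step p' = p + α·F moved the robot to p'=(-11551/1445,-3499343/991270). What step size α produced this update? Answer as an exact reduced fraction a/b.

F_att = 1/2·(g−p) = 1/2·(20,-5) = (10.0000,-2.5000)
o1: d²=218 > ρ²=56 → inactive
o2: d²=17 ≤ ρ²=56; F_rep = 9·(1,-4)/17² = (0.0311,-0.1246)
o3: d²=520 > ρ²=56 → inactive
o4: d²=49 ≤ ρ²=56; F_rep = 9·(0,-7)/49² = (0.0000,-0.0262)
F = F_att + ΣF_rep = (10.0311,-2.6508)
Δp = p'−p = (2.0062,-0.5302); α = Δx/Fx = (2899/1445) / (2899/289) = 1/5
check: Δy/Fy = (-525533/991270) / (-525533/198254) = 1/5 ✓

α = 1/5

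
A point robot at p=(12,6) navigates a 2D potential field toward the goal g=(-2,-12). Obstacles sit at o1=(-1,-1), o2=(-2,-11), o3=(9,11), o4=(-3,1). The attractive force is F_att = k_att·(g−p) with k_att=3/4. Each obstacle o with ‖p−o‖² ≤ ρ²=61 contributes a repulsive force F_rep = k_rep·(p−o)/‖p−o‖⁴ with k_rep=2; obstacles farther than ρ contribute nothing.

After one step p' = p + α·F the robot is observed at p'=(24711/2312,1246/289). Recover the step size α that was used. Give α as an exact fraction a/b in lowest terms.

α = 1/8

F_att = 3/4·(g−p) = 3/4·(-14,-18) = (-10.5000,-13.5000)
o1: d²=218 > ρ²=61 → inactive
o2: d²=485 > ρ²=61 → inactive
o3: d²=34 ≤ ρ²=61; F_rep = 2·(3,-5)/34² = (0.0052,-0.0087)
o4: d²=250 > ρ²=61 → inactive
F = F_att + ΣF_rep = (-10.4948,-13.5087)
Δp = p'−p = (-1.3119,-1.6886); α = Δx/Fx = (-3033/2312) / (-3033/289) = 1/8
check: Δy/Fy = (-488/289) / (-3904/289) = 1/8 ✓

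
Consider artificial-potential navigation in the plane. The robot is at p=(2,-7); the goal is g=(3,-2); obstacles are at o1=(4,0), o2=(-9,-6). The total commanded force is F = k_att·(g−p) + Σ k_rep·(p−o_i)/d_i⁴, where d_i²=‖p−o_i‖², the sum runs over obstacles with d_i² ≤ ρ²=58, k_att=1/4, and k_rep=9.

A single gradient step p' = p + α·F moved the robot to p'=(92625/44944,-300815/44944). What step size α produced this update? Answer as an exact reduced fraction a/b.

α = 1/4

F_att = 1/4·(g−p) = 1/4·(1,5) = (0.2500,1.2500)
o1: d²=53 ≤ ρ²=58; F_rep = 9·(-2,-7)/53² = (-0.0064,-0.0224)
o2: d²=122 > ρ²=58 → inactive
F = F_att + ΣF_rep = (0.2436,1.2276)
Δp = p'−p = (0.0609,0.3069); α = Δx/Fx = (2737/44944) / (2737/11236) = 1/4
check: Δy/Fy = (13793/44944) / (13793/11236) = 1/4 ✓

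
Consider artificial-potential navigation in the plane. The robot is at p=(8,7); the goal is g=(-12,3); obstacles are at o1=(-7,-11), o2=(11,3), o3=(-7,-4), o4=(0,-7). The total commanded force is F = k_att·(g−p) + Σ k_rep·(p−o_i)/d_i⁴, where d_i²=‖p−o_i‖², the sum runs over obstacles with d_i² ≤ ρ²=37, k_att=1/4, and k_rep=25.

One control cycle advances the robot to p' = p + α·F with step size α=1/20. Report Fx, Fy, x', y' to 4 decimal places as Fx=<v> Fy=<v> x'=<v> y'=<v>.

F_att = 1/4·(g−p) = 1/4·(-20,-4) = (-5.0000,-1.0000)
o1: d²=549 > ρ²=37 → inactive
o2: d²=25 ≤ ρ²=37; F_rep = 25·(-3,4)/25² = (-0.1200,0.1600)
o3: d²=346 > ρ²=37 → inactive
o4: d²=260 > ρ²=37 → inactive
F = F_att + ΣF_rep = (-5.1200,-0.8400)
p' = p + 1/20·F = (7.7440,6.9580)

Fx=-5.1200 Fy=-0.8400 x'=7.7440 y'=6.9580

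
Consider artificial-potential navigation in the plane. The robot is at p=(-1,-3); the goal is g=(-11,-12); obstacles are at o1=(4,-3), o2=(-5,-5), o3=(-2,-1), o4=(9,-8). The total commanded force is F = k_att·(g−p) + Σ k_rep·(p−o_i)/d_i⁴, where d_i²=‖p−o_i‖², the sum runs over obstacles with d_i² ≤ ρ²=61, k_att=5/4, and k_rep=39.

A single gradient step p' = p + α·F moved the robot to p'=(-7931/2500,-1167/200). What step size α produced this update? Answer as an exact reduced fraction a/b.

α = 1/5

F_att = 5/4·(g−p) = 5/4·(-10,-9) = (-12.5000,-11.2500)
o1: d²=25 ≤ ρ²=61; F_rep = 39·(-5,0)/25² = (-0.3120,0.0000)
o2: d²=20 ≤ ρ²=61; F_rep = 39·(4,2)/20² = (0.3900,0.1950)
o3: d²=5 ≤ ρ²=61; F_rep = 39·(1,-2)/5² = (1.5600,-3.1200)
o4: d²=125 > ρ²=61 → inactive
F = F_att + ΣF_rep = (-10.8620,-14.1750)
Δp = p'−p = (-2.1724,-2.8350); α = Δx/Fx = (-5431/2500) / (-5431/500) = 1/5
check: Δy/Fy = (-567/200) / (-567/40) = 1/5 ✓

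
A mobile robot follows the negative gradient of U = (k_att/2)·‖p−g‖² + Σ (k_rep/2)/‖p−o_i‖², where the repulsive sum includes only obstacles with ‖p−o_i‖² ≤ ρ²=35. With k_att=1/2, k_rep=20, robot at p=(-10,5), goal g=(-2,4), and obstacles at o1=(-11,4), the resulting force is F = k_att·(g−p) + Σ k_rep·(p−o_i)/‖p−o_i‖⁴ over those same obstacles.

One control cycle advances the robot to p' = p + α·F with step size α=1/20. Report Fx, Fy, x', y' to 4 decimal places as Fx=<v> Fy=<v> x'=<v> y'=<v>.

F_att = 1/2·(g−p) = 1/2·(8,-1) = (4.0000,-0.5000)
o1: d²=2 ≤ ρ²=35; F_rep = 20·(1,1)/2² = (5.0000,5.0000)
F = F_att + ΣF_rep = (9.0000,4.5000)
p' = p + 1/20·F = (-9.5500,5.2250)

Fx=9.0000 Fy=4.5000 x'=-9.5500 y'=5.2250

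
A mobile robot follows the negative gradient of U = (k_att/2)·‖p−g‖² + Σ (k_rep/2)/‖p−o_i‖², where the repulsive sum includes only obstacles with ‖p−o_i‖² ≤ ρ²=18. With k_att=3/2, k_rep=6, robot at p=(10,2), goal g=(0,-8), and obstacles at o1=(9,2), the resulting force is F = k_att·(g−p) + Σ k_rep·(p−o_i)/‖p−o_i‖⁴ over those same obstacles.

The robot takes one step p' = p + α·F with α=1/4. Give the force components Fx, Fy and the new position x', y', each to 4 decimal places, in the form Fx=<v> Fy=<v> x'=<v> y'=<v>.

Fx=-9.0000 Fy=-15.0000 x'=7.7500 y'=-1.7500

F_att = 3/2·(g−p) = 3/2·(-10,-10) = (-15.0000,-15.0000)
o1: d²=1 ≤ ρ²=18; F_rep = 6·(1,0)/1² = (6.0000,0.0000)
F = F_att + ΣF_rep = (-9.0000,-15.0000)
p' = p + 1/4·F = (7.7500,-1.7500)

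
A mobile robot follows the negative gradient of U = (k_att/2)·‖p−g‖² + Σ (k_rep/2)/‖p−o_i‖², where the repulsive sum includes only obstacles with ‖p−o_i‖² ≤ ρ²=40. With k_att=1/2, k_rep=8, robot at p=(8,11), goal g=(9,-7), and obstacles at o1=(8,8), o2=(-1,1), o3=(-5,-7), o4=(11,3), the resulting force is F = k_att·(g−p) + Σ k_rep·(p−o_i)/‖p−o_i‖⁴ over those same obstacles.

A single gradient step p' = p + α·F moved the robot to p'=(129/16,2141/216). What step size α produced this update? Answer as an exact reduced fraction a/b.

F_att = 1/2·(g−p) = 1/2·(1,-18) = (0.5000,-9.0000)
o1: d²=9 ≤ ρ²=40; F_rep = 8·(0,3)/9² = (0.0000,0.2963)
o2: d²=181 > ρ²=40 → inactive
o3: d²=493 > ρ²=40 → inactive
o4: d²=73 > ρ²=40 → inactive
F = F_att + ΣF_rep = (0.5000,-8.7037)
Δp = p'−p = (0.0625,-1.0880); α = Δx/Fx = (1/16) / (1/2) = 1/8
check: Δy/Fy = (-235/216) / (-235/27) = 1/8 ✓

α = 1/8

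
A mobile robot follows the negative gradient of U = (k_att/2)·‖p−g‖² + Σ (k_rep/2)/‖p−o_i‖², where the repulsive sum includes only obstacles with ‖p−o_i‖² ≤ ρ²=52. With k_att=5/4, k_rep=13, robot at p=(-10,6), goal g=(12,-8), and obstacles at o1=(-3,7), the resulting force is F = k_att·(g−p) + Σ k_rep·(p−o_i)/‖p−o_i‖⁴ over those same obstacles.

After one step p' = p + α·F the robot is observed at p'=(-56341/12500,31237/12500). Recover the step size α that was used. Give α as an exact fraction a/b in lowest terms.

α = 1/5

F_att = 5/4·(g−p) = 5/4·(22,-14) = (27.5000,-17.5000)
o1: d²=50 ≤ ρ²=52; F_rep = 13·(-7,-1)/50² = (-0.0364,-0.0052)
F = F_att + ΣF_rep = (27.4636,-17.5052)
Δp = p'−p = (5.4927,-3.5010); α = Δx/Fx = (68659/12500) / (68659/2500) = 1/5
check: Δy/Fy = (-43763/12500) / (-43763/2500) = 1/5 ✓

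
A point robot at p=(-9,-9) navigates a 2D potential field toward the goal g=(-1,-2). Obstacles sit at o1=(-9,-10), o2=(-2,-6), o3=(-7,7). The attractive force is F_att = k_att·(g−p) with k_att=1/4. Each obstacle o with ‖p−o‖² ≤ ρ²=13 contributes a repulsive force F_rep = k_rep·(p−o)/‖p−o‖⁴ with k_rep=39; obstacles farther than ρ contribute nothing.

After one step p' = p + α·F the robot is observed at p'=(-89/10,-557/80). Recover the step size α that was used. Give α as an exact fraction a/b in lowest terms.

F_att = 1/4·(g−p) = 1/4·(8,7) = (2.0000,1.7500)
o1: d²=1 ≤ ρ²=13; F_rep = 39·(0,1)/1² = (0.0000,39.0000)
o2: d²=58 > ρ²=13 → inactive
o3: d²=260 > ρ²=13 → inactive
F = F_att + ΣF_rep = (2.0000,40.7500)
Δp = p'−p = (0.1000,2.0375); α = Δx/Fx = (1/10) / (2) = 1/20
check: Δy/Fy = (163/80) / (163/4) = 1/20 ✓

α = 1/20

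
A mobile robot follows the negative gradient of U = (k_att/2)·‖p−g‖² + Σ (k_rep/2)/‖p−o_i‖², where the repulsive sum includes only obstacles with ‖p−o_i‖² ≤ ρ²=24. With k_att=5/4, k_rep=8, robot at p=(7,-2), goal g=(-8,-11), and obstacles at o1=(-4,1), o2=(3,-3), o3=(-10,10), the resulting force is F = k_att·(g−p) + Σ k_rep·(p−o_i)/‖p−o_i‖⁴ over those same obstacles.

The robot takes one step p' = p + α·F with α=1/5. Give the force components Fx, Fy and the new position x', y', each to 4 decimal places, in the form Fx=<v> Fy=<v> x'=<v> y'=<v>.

Fx=-18.6393 Fy=-11.2223 x'=3.2721 y'=-4.2445

F_att = 5/4·(g−p) = 5/4·(-15,-9) = (-18.7500,-11.2500)
o1: d²=130 > ρ²=24 → inactive
o2: d²=17 ≤ ρ²=24; F_rep = 8·(4,1)/17² = (0.1107,0.0277)
o3: d²=433 > ρ²=24 → inactive
F = F_att + ΣF_rep = (-18.6393,-11.2223)
p' = p + 1/5·F = (3.2721,-4.2445)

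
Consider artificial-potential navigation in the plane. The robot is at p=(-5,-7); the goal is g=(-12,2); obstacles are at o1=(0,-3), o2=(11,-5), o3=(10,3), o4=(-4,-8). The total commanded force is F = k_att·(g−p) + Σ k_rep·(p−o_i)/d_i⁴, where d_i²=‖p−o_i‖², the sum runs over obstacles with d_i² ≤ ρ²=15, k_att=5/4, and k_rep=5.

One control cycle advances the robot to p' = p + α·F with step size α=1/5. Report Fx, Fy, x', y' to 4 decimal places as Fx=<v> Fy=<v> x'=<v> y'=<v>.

F_att = 5/4·(g−p) = 5/4·(-7,9) = (-8.7500,11.2500)
o1: d²=41 > ρ²=15 → inactive
o2: d²=260 > ρ²=15 → inactive
o3: d²=325 > ρ²=15 → inactive
o4: d²=2 ≤ ρ²=15; F_rep = 5·(-1,1)/2² = (-1.2500,1.2500)
F = F_att + ΣF_rep = (-10.0000,12.5000)
p' = p + 1/5·F = (-7.0000,-4.5000)

Fx=-10.0000 Fy=12.5000 x'=-7.0000 y'=-4.5000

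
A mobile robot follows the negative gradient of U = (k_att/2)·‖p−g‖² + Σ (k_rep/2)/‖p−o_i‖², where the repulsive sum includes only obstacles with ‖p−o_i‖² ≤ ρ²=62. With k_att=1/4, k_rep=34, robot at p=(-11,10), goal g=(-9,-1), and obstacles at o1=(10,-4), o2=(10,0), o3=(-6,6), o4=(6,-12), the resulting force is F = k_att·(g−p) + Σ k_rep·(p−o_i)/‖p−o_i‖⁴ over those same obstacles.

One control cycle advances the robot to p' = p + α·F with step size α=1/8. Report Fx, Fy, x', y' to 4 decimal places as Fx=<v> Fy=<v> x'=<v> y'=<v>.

Fx=0.3989 Fy=-2.6691 x'=-10.9501 y'=9.6664

F_att = 1/4·(g−p) = 1/4·(2,-11) = (0.5000,-2.7500)
o1: d²=637 > ρ²=62 → inactive
o2: d²=541 > ρ²=62 → inactive
o3: d²=41 ≤ ρ²=62; F_rep = 34·(-5,4)/41² = (-0.1011,0.0809)
o4: d²=773 > ρ²=62 → inactive
F = F_att + ΣF_rep = (0.3989,-2.6691)
p' = p + 1/8·F = (-10.9501,9.6664)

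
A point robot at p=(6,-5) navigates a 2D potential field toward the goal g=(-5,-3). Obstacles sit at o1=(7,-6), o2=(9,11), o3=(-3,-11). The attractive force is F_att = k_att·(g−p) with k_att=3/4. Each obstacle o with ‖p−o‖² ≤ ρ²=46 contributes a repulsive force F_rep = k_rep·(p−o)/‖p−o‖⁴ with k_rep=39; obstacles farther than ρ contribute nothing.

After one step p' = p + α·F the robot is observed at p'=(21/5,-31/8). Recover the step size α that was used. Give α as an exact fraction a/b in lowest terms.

F_att = 3/4·(g−p) = 3/4·(-11,2) = (-8.2500,1.5000)
o1: d²=2 ≤ ρ²=46; F_rep = 39·(-1,1)/2² = (-9.7500,9.7500)
o2: d²=265 > ρ²=46 → inactive
o3: d²=117 > ρ²=46 → inactive
F = F_att + ΣF_rep = (-18.0000,11.2500)
Δp = p'−p = (-1.8000,1.1250); α = Δx/Fx = (-9/5) / (-18) = 1/10
check: Δy/Fy = (9/8) / (45/4) = 1/10 ✓

α = 1/10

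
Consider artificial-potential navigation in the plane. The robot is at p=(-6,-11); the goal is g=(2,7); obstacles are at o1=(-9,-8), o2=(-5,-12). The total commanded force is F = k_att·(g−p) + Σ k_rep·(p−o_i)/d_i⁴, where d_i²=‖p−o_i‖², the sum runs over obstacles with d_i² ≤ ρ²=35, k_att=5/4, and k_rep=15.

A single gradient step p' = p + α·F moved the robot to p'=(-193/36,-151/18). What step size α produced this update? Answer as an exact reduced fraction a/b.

F_att = 5/4·(g−p) = 5/4·(8,18) = (10.0000,22.5000)
o1: d²=18 ≤ ρ²=35; F_rep = 15·(3,-3)/18² = (0.1389,-0.1389)
o2: d²=2 ≤ ρ²=35; F_rep = 15·(-1,1)/2² = (-3.7500,3.7500)
F = F_att + ΣF_rep = (6.3889,26.1111)
Δp = p'−p = (0.6389,2.6111); α = Δx/Fx = (23/36) / (115/18) = 1/10
check: Δy/Fy = (47/18) / (235/9) = 1/10 ✓

α = 1/10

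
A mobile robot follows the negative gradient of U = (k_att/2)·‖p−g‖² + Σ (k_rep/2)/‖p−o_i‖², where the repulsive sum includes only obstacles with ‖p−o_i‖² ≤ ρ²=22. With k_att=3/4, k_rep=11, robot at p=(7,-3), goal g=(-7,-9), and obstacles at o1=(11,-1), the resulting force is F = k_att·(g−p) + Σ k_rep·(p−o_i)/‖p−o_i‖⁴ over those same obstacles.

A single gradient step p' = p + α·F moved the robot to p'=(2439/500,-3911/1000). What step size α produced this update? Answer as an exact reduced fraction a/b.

α = 1/5

F_att = 3/4·(g−p) = 3/4·(-14,-6) = (-10.5000,-4.5000)
o1: d²=20 ≤ ρ²=22; F_rep = 11·(-4,-2)/20² = (-0.1100,-0.0550)
F = F_att + ΣF_rep = (-10.6100,-4.5550)
Δp = p'−p = (-2.1220,-0.9110); α = Δx/Fx = (-1061/500) / (-1061/100) = 1/5
check: Δy/Fy = (-911/1000) / (-911/200) = 1/5 ✓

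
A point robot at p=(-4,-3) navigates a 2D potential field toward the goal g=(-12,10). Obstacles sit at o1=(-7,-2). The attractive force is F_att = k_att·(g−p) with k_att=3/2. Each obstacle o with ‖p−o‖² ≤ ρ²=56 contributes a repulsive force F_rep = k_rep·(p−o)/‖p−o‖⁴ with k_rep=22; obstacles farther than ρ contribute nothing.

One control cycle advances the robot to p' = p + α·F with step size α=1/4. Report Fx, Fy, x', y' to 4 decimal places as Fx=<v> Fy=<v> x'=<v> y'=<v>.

Fx=-11.3400 Fy=19.2800 x'=-6.8350 y'=1.8200

F_att = 3/2·(g−p) = 3/2·(-8,13) = (-12.0000,19.5000)
o1: d²=10 ≤ ρ²=56; F_rep = 22·(3,-1)/10² = (0.6600,-0.2200)
F = F_att + ΣF_rep = (-11.3400,19.2800)
p' = p + 1/4·F = (-6.8350,1.8200)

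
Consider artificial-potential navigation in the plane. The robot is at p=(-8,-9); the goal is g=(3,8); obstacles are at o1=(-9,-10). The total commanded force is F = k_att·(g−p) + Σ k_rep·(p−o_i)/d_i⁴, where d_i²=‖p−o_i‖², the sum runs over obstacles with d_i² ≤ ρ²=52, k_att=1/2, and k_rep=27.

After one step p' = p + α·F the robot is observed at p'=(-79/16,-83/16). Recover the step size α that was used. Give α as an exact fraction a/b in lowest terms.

F_att = 1/2·(g−p) = 1/2·(11,17) = (5.5000,8.5000)
o1: d²=2 ≤ ρ²=52; F_rep = 27·(1,1)/2² = (6.7500,6.7500)
F = F_att + ΣF_rep = (12.2500,15.2500)
Δp = p'−p = (3.0625,3.8125); α = Δx/Fx = (49/16) / (49/4) = 1/4
check: Δy/Fy = (61/16) / (61/4) = 1/4 ✓

α = 1/4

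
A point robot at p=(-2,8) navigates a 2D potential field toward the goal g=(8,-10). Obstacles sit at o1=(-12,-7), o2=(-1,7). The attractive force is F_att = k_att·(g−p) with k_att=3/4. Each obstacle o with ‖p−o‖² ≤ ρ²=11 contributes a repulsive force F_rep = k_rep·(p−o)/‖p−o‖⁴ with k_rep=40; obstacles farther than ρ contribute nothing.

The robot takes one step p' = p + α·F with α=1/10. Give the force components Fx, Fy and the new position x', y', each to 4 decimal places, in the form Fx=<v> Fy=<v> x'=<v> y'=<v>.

Fx=-2.5000 Fy=-3.5000 x'=-2.2500 y'=7.6500

F_att = 3/4·(g−p) = 3/4·(10,-18) = (7.5000,-13.5000)
o1: d²=325 > ρ²=11 → inactive
o2: d²=2 ≤ ρ²=11; F_rep = 40·(-1,1)/2² = (-10.0000,10.0000)
F = F_att + ΣF_rep = (-2.5000,-3.5000)
p' = p + 1/10·F = (-2.2500,7.6500)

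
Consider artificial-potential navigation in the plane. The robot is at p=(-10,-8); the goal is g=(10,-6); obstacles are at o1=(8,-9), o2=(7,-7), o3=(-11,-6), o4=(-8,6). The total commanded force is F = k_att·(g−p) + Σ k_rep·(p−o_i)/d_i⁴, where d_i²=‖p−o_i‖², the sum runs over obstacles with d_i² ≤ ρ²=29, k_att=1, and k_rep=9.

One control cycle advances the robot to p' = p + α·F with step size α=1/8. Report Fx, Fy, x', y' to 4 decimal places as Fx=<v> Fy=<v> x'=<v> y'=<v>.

Fx=20.3600 Fy=1.2800 x'=-7.4550 y'=-7.8400

F_att = 1·(g−p) = 1·(20,2) = (20.0000,2.0000)
o1: d²=325 > ρ²=29 → inactive
o2: d²=290 > ρ²=29 → inactive
o3: d²=5 ≤ ρ²=29; F_rep = 9·(1,-2)/5² = (0.3600,-0.7200)
o4: d²=200 > ρ²=29 → inactive
F = F_att + ΣF_rep = (20.3600,1.2800)
p' = p + 1/8·F = (-7.4550,-7.8400)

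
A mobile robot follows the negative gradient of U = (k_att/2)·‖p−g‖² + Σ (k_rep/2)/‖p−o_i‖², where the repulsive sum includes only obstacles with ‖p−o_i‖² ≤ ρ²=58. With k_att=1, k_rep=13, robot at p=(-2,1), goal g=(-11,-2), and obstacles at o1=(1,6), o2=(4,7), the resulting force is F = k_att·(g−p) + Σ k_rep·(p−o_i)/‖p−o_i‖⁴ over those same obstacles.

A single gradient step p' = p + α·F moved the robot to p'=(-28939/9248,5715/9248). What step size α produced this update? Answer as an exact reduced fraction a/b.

α = 1/8

F_att = 1·(g−p) = 1·(-9,-3) = (-9.0000,-3.0000)
o1: d²=34 ≤ ρ²=58; F_rep = 13·(-3,-5)/34² = (-0.0337,-0.0562)
o2: d²=72 > ρ²=58 → inactive
F = F_att + ΣF_rep = (-9.0337,-3.0562)
Δp = p'−p = (-1.1292,-0.3820); α = Δx/Fx = (-10443/9248) / (-10443/1156) = 1/8
check: Δy/Fy = (-3533/9248) / (-3533/1156) = 1/8 ✓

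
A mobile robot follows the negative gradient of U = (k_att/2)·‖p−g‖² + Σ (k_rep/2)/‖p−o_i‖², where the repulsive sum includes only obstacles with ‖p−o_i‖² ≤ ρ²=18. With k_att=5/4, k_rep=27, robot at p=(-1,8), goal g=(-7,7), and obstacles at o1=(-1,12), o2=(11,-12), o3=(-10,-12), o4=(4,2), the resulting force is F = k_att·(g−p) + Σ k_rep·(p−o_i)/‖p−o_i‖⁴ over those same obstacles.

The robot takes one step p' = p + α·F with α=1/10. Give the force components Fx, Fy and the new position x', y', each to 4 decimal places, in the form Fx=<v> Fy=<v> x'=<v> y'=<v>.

F_att = 5/4·(g−p) = 5/4·(-6,-1) = (-7.5000,-1.2500)
o1: d²=16 ≤ ρ²=18; F_rep = 27·(0,-4)/16² = (0.0000,-0.4219)
o2: d²=544 > ρ²=18 → inactive
o3: d²=481 > ρ²=18 → inactive
o4: d²=61 > ρ²=18 → inactive
F = F_att + ΣF_rep = (-7.5000,-1.6719)
p' = p + 1/10·F = (-1.7500,7.8328)

Fx=-7.5000 Fy=-1.6719 x'=-1.7500 y'=7.8328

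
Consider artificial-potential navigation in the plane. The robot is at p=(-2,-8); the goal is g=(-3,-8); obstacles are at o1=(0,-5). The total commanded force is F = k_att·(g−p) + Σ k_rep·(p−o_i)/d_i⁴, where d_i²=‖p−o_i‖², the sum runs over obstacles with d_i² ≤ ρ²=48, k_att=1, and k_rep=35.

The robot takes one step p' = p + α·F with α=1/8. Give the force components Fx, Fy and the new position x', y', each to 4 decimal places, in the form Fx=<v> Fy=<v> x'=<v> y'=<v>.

F_att = 1·(g−p) = 1·(-1,0) = (-1.0000,0.0000)
o1: d²=13 ≤ ρ²=48; F_rep = 35·(-2,-3)/13² = (-0.4142,-0.6213)
F = F_att + ΣF_rep = (-1.4142,-0.6213)
p' = p + 1/8·F = (-2.1768,-8.0777)

Fx=-1.4142 Fy=-0.6213 x'=-2.1768 y'=-8.0777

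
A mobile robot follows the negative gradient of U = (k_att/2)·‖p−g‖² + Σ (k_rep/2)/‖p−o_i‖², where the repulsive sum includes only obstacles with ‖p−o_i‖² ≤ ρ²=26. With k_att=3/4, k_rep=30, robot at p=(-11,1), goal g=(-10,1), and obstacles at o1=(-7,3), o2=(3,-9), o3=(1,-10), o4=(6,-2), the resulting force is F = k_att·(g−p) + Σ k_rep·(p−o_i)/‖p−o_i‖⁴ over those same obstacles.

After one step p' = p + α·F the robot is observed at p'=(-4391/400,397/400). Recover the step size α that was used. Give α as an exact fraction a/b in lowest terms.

F_att = 3/4·(g−p) = 3/4·(1,0) = (0.7500,0.0000)
o1: d²=20 ≤ ρ²=26; F_rep = 30·(-4,-2)/20² = (-0.3000,-0.1500)
o2: d²=296 > ρ²=26 → inactive
o3: d²=265 > ρ²=26 → inactive
o4: d²=298 > ρ²=26 → inactive
F = F_att + ΣF_rep = (0.4500,-0.1500)
Δp = p'−p = (0.0225,-0.0075); α = Δx/Fx = (9/400) / (9/20) = 1/20
check: Δy/Fy = (-3/400) / (-3/20) = 1/20 ✓

α = 1/20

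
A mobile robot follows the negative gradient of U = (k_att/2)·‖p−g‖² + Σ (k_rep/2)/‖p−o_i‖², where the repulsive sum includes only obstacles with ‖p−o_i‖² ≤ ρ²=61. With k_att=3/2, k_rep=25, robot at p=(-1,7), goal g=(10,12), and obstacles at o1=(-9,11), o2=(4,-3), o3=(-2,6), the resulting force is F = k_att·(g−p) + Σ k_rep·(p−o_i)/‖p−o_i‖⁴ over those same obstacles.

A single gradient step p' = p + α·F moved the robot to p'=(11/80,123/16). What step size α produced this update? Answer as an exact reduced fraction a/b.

α = 1/20

F_att = 3/2·(g−p) = 3/2·(11,5) = (16.5000,7.5000)
o1: d²=80 > ρ²=61 → inactive
o2: d²=125 > ρ²=61 → inactive
o3: d²=2 ≤ ρ²=61; F_rep = 25·(1,1)/2² = (6.2500,6.2500)
F = F_att + ΣF_rep = (22.7500,13.7500)
Δp = p'−p = (1.1375,0.6875); α = Δx/Fx = (91/80) / (91/4) = 1/20
check: Δy/Fy = (11/16) / (55/4) = 1/20 ✓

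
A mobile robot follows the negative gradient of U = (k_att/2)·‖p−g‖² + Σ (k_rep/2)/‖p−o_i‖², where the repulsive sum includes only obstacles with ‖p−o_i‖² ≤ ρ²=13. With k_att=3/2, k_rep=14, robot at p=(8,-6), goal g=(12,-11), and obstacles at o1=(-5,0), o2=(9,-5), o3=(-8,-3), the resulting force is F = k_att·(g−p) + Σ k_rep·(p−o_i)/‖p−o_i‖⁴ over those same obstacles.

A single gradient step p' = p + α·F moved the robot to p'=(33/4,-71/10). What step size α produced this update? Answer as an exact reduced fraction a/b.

α = 1/10

F_att = 3/2·(g−p) = 3/2·(4,-5) = (6.0000,-7.5000)
o1: d²=205 > ρ²=13 → inactive
o2: d²=2 ≤ ρ²=13; F_rep = 14·(-1,-1)/2² = (-3.5000,-3.5000)
o3: d²=265 > ρ²=13 → inactive
F = F_att + ΣF_rep = (2.5000,-11.0000)
Δp = p'−p = (0.2500,-1.1000); α = Δx/Fx = (1/4) / (5/2) = 1/10
check: Δy/Fy = (-11/10) / (-11) = 1/10 ✓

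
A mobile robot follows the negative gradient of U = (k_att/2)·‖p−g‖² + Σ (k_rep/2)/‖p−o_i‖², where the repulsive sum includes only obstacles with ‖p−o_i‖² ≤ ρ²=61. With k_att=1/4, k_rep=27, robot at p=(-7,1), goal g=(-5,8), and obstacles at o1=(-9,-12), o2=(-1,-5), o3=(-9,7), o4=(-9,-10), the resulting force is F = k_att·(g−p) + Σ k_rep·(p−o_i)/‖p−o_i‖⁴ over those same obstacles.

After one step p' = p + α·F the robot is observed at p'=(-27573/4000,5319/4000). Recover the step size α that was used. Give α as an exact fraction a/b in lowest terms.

α = 1/5

F_att = 1/4·(g−p) = 1/4·(2,7) = (0.5000,1.7500)
o1: d²=173 > ρ²=61 → inactive
o2: d²=72 > ρ²=61 → inactive
o3: d²=40 ≤ ρ²=61; F_rep = 27·(2,-6)/40² = (0.0338,-0.1013)
o4: d²=125 > ρ²=61 → inactive
F = F_att + ΣF_rep = (0.5337,1.6487)
Δp = p'−p = (0.1067,0.3297); α = Δx/Fx = (427/4000) / (427/800) = 1/5
check: Δy/Fy = (1319/4000) / (1319/800) = 1/5 ✓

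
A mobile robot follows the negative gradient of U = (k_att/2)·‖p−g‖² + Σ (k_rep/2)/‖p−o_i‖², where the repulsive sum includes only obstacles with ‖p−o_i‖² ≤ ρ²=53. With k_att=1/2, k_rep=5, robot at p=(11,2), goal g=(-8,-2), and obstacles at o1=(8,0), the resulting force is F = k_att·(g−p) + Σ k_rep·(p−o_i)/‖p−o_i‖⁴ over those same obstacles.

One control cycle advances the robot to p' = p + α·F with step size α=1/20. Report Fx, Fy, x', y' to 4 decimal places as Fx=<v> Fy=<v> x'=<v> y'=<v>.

Fx=-9.4112 Fy=-1.9408 x'=10.5294 y'=1.9030

F_att = 1/2·(g−p) = 1/2·(-19,-4) = (-9.5000,-2.0000)
o1: d²=13 ≤ ρ²=53; F_rep = 5·(3,2)/13² = (0.0888,0.0592)
F = F_att + ΣF_rep = (-9.4112,-1.9408)
p' = p + 1/20·F = (10.5294,1.9030)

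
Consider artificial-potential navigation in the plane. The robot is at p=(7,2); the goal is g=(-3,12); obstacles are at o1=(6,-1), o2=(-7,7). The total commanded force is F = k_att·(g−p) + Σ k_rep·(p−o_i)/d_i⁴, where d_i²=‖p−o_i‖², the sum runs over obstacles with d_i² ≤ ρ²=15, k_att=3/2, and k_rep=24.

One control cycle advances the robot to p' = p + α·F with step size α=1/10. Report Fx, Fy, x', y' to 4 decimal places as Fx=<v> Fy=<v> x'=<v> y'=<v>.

F_att = 3/2·(g−p) = 3/2·(-10,10) = (-15.0000,15.0000)
o1: d²=10 ≤ ρ²=15; F_rep = 24·(1,3)/10² = (0.2400,0.7200)
o2: d²=221 > ρ²=15 → inactive
F = F_att + ΣF_rep = (-14.7600,15.7200)
p' = p + 1/10·F = (5.5240,3.5720)

Fx=-14.7600 Fy=15.7200 x'=5.5240 y'=3.5720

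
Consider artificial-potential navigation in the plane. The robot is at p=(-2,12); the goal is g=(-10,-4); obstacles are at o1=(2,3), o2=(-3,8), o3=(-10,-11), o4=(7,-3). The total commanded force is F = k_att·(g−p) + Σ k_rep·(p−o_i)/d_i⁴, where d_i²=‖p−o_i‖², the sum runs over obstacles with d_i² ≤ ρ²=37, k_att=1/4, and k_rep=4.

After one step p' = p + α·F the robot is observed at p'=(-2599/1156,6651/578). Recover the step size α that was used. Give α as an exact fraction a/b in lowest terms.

α = 1/8

F_att = 1/4·(g−p) = 1/4·(-8,-16) = (-2.0000,-4.0000)
o1: d²=97 > ρ²=37 → inactive
o2: d²=17 ≤ ρ²=37; F_rep = 4·(1,4)/17² = (0.0138,0.0554)
o3: d²=593 > ρ²=37 → inactive
o4: d²=306 > ρ²=37 → inactive
F = F_att + ΣF_rep = (-1.9862,-3.9446)
Δp = p'−p = (-0.2483,-0.4931); α = Δx/Fx = (-287/1156) / (-574/289) = 1/8
check: Δy/Fy = (-285/578) / (-1140/289) = 1/8 ✓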